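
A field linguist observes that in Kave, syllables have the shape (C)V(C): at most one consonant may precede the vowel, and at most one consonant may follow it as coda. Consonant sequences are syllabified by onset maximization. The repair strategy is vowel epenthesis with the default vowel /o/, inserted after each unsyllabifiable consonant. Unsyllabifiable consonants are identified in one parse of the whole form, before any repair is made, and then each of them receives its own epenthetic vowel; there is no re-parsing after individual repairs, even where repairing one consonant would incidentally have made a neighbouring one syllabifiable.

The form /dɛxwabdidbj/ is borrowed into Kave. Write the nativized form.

Syllabifying with onset maximization leaves /b/, /j/ stranded (at most one coda consonant is licensed; onsets are limited to one consonant).
Each unlicensed consonant becomes the onset of a new syllable: /b/ → /bo/, /j/ → /jo/.

dɛxwabdidbojo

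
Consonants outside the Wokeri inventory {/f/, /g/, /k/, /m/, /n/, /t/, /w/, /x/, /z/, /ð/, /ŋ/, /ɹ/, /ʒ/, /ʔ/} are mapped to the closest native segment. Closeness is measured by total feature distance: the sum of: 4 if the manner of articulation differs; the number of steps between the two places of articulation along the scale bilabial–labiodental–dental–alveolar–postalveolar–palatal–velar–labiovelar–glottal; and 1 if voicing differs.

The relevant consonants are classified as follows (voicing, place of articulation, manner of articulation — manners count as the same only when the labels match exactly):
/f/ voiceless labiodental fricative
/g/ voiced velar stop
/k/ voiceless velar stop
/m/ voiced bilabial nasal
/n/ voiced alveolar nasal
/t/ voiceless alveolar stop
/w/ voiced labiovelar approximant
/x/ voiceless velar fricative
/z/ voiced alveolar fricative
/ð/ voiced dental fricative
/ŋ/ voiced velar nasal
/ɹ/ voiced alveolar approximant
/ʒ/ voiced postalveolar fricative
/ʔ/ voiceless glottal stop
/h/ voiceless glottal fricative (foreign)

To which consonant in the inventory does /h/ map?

x

/x/ is closest: same manner (fricative), place distance 2 (glottal→velar), same voicing; total 2. Next closest is /ʔ/ at distance 4.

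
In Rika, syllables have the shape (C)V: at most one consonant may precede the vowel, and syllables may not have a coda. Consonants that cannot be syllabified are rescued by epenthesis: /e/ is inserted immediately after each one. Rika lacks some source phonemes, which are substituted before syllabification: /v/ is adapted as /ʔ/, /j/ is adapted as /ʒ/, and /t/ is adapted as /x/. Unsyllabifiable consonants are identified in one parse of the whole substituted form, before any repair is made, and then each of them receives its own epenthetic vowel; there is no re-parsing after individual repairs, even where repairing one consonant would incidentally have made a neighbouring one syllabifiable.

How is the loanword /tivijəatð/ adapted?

Substitution: /t/ → /x/, /v/ → /ʔ/, /j/ → /ʒ/, giving /xiʔiʒəaxð/.
The consonants /x/, /ð/ cannot be parsed into a legal (C)V syllable (no codas are permitted; onsets are limited to one consonant).
Epenthesis after each stranded consonant: /x/ → /xe/, /ð/ → /ðe/.

xiʔiʒəaxeðe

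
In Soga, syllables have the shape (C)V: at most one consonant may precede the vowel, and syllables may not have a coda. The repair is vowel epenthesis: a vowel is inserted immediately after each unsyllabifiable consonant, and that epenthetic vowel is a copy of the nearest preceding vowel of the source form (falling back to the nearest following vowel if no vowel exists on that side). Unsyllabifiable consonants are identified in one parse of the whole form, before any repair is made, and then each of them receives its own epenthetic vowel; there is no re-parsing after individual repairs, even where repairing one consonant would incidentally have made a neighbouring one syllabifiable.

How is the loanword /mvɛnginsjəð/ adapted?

Under (C)V, the unsyllabifiable consonants are /m/, /n/, /n/, /s/, /ð/ (no codas are permitted; onsets are limited to one consonant).
Epenthesis after each stranded consonant: /m/ → /mɛ/, /n/ → /nɛ/, /n/ → /ni/, /s/ → /si/, /ð/ → /ðə/.

mɛvɛnɛginisijəðə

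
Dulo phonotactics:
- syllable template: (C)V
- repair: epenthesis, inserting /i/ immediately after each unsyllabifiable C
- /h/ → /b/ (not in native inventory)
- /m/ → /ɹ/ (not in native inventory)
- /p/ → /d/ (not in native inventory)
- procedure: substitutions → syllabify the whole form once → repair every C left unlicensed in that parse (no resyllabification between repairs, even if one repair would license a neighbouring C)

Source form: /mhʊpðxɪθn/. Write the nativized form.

Substitution: /m/ → /ɹ/, /h/ → /b/, /p/ → /d/, giving /ɹbʊdðxɪθn/.
Syllabifying with onset maximization leaves /ɹ/, /d/, /ð/, /θ/, /n/ stranded (no codas are permitted; onsets are limited to one consonant).
Inserting the epenthetic vowel yields /ɹ/ → /ɹi/, /d/ → /di/, /ð/ → /ði/, /θ/ → /θi/, /n/ → /ni/.

ɹibʊdiðixɪθini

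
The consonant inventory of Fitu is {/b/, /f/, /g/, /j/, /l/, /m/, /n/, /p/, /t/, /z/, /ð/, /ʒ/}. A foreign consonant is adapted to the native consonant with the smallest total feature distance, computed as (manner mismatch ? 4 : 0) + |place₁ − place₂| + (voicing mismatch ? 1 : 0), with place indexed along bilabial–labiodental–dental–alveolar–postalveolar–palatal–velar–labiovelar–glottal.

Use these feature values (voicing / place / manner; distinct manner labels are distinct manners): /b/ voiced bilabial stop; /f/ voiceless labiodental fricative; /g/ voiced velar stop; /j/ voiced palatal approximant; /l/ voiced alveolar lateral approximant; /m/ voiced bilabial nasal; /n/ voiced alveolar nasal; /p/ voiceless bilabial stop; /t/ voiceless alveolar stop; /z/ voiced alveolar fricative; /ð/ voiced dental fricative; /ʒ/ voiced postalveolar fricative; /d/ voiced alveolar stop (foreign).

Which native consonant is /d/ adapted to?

/t/ is closest: same manner (stop), place distance 0 (alveolar→alveolar), voicing differs (+1); total 1. Next closest is /b/ at distance 3.

t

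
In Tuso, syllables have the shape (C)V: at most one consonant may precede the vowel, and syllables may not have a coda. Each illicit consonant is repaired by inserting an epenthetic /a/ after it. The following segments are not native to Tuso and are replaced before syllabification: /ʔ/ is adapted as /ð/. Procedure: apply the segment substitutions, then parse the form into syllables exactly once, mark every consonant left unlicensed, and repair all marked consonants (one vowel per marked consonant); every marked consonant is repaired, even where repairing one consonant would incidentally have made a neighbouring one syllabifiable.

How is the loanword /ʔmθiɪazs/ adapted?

Substitution: /ʔ/ → /ð/, giving /ðmθiɪazs/.
Syllabifying with onset maximization leaves /ð/, /m/, /z/, /s/ stranded (no codas are permitted; onsets are limited to one consonant).
Each unlicensed consonant becomes the onset of a new syllable: /ð/ → /ða/, /m/ → /ma/, /z/ → /za/, /s/ → /sa/.

ðamaθiɪazasa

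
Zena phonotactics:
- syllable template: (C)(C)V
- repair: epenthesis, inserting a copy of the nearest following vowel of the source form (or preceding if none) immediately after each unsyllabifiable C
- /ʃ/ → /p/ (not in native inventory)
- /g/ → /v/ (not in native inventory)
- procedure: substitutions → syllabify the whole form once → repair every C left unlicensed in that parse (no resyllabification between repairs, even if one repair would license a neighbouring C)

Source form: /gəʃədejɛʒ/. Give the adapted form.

Substitution: /g/ → /v/, /ʃ/ → /p/, giving /vəpədejɛʒ/.
The consonants /ʒ/ cannot be parsed into a legal (C)(C)V syllable (no codas are permitted; onsets may contain at most 2 consonants).
Inserting the epenthetic vowel yields /ʒ/ → /ʒɛ/.

vəpədejɛʒɛ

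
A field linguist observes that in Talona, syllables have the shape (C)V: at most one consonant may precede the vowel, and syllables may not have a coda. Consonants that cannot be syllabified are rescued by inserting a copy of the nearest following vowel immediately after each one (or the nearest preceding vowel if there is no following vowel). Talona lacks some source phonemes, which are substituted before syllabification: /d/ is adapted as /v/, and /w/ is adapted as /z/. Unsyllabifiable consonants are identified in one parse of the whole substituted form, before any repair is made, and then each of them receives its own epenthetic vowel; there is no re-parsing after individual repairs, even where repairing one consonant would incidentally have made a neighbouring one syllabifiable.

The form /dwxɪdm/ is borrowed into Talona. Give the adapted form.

Substitution: /d/ → /v/, /w/ → /z/, giving /vzxɪvm/.
Syllabifying with onset maximization leaves /v/, /z/, /v/, /m/ stranded (no codas are permitted; onsets are limited to one consonant).
Epenthesis after each stranded consonant: /v/ → /vɪ/, /z/ → /zɪ/, /v/ → /vɪ/, /m/ → /mɪ/.

vɪzɪxɪvɪmɪ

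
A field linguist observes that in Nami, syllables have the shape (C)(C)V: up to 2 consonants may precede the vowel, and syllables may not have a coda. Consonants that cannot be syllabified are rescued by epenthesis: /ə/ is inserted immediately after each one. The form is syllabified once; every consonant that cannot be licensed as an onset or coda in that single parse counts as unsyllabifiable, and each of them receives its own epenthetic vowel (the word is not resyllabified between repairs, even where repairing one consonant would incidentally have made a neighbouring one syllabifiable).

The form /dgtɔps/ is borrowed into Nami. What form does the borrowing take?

dəgtɔpəsə

The consonants /d/, /p/, /s/ cannot be parsed into a legal (C)(C)V syllable (no codas are permitted; onsets may contain at most 2 consonants).
Each unlicensed consonant becomes the onset of a new syllable: /d/ → /də/, /p/ → /pə/, /s/ → /sə/.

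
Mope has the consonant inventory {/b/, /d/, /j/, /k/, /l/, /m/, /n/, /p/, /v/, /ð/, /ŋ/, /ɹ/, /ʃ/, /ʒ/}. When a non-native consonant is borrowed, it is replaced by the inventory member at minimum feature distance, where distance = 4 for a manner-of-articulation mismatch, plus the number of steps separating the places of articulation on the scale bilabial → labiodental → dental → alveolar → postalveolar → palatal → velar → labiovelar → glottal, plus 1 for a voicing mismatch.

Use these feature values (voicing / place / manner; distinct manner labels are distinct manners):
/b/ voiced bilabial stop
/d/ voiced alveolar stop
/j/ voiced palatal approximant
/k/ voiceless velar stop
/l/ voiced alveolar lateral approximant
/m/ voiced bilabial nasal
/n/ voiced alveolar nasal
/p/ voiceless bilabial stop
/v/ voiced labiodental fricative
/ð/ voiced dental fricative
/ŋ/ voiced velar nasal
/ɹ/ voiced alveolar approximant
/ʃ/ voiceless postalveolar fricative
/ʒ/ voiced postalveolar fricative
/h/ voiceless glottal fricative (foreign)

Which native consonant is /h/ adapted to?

/ʃ/ is closest: same manner (fricative), place distance 4 (glottal→postalveolar), same voicing; total 4. Next closest is /ʒ/ at distance 5.

ʃ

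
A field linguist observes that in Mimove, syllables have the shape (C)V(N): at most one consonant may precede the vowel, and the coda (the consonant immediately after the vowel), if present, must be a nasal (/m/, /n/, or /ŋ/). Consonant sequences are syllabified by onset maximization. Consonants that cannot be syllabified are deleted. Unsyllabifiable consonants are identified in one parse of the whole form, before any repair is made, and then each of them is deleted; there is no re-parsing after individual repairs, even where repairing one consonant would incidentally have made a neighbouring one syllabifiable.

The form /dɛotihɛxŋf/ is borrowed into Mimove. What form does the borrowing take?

The consonants /x/, /ŋ/, /f/ cannot be parsed into a legal (C)V(N) syllable (only a nasal (/m/, /n/, or /ŋ/) is licensed in coda position; onsets are limited to one consonant).
Deleting the stranded consonants removes /x/, /ŋ/, /f/.

dɛotihɛ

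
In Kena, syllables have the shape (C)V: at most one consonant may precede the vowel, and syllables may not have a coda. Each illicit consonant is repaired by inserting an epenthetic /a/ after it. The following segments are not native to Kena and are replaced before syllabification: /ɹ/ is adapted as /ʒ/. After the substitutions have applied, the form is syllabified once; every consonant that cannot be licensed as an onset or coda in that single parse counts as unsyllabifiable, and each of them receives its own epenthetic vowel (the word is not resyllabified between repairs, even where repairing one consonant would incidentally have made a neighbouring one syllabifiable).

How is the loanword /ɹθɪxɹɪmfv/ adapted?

Substitution: /ɹ/ → /ʒ/, giving /ʒθɪxʒɪmfv/.
The consonants /ʒ/, /x/, /m/, /f/, /v/ cannot be parsed into a legal (C)V syllable (no codas are permitted; onsets are limited to one consonant).
Each unlicensed consonant becomes the onset of a new syllable: /ʒ/ → /ʒa/, /x/ → /xa/, /m/ → /ma/, /f/ → /fa/, /v/ → /va/.

ʒaθɪxaʒɪmafava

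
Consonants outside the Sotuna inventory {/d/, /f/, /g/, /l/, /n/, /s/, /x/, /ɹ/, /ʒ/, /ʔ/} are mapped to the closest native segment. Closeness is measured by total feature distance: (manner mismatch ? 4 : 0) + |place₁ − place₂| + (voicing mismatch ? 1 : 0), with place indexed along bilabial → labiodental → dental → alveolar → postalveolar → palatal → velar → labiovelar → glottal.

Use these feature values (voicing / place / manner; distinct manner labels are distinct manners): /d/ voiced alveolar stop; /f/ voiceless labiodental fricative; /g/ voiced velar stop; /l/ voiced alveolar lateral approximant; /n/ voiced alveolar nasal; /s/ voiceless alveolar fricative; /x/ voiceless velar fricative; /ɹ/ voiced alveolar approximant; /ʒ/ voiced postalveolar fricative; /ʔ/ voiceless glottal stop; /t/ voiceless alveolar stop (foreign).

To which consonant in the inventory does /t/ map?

/d/ is closest: same manner (stop), place distance 0 (alveolar→alveolar), voicing differs (+1); total 1. Next closest is /g/ at distance 4.

d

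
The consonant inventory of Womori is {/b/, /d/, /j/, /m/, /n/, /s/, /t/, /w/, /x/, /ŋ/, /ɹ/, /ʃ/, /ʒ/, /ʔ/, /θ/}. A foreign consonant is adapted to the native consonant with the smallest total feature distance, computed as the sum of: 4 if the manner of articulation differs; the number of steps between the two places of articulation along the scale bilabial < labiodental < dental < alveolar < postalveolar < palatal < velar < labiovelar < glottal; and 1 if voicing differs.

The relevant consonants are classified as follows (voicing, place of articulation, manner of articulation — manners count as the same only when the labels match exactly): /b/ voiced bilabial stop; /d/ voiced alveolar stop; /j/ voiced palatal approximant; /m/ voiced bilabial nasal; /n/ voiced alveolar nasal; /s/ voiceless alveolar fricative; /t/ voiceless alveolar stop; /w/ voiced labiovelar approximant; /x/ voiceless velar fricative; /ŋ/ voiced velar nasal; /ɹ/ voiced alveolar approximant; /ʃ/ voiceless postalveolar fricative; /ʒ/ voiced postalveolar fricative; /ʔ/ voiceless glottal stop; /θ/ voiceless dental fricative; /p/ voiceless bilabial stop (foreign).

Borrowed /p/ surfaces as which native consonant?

b

/b/ is closest: same manner (stop), place distance 0 (bilabial→bilabial), voicing differs (+1); total 1. Next closest is /t/ at distance 3.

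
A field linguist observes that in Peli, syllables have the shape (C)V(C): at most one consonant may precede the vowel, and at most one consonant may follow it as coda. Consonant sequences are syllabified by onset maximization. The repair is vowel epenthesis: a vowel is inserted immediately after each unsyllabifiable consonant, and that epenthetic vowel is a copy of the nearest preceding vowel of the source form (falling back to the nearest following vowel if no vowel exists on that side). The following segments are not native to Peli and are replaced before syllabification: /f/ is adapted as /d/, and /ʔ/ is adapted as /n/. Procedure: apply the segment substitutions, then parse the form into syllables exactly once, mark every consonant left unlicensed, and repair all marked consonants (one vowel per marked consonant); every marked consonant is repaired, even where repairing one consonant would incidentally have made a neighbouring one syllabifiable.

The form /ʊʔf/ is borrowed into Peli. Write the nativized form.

ʊndʊ

Substitution: /ʔ/ → /n/, /f/ → /d/, giving /ʊnd/.
Under (C)V(C), the unsyllabifiable consonants are /d/ (at most one coda consonant is licensed; onsets are limited to one consonant).
Inserting the epenthetic vowel yields /d/ → /dʊ/.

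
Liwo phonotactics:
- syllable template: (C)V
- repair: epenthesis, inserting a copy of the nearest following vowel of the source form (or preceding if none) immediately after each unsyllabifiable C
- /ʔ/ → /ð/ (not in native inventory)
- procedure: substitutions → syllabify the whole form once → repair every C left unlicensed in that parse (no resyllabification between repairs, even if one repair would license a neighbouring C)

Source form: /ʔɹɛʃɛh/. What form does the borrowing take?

ðɛɹɛʃɛhɛ

Substitution: /ʔ/ → /ð/, giving /ðɹɛʃɛh/.
Under (C)V, the unsyllabifiable consonants are /ð/, /h/ (no codas are permitted; onsets are limited to one consonant).
Inserting the epenthetic vowel yields /ð/ → /ðɛ/, /h/ → /hɛ/.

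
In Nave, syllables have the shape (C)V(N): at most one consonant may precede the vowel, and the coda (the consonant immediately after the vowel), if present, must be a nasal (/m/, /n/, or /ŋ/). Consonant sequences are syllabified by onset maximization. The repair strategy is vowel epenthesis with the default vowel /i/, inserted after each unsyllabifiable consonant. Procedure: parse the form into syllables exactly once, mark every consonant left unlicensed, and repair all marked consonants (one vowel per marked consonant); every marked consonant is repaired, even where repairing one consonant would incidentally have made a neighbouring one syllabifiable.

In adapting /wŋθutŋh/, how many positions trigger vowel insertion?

5

The unsyllabifiable consonants are /w/, /ŋ/, /t/, /ŋ/, /h/; each receives one epenthetic vowel.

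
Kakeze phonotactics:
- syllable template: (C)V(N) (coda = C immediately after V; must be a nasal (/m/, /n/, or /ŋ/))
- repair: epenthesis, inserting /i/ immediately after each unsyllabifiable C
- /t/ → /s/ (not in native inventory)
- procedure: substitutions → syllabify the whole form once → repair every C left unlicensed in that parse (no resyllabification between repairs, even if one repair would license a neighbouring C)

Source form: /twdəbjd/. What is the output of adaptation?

Substitution: /t/ → /s/, giving /swdəbjd/.
The consonants /s/, /w/, /b/, /j/, /d/ cannot be parsed into a legal (C)V(N) syllable (only a nasal (/m/, /n/, or /ŋ/) is licensed in coda position; onsets are limited to one consonant).
Each unlicensed consonant becomes the onset of a new syllable: /s/ → /si/, /w/ → /wi/, /b/ → /bi/, /j/ → /ji/, /d/ → /di/.

siwidəbijidi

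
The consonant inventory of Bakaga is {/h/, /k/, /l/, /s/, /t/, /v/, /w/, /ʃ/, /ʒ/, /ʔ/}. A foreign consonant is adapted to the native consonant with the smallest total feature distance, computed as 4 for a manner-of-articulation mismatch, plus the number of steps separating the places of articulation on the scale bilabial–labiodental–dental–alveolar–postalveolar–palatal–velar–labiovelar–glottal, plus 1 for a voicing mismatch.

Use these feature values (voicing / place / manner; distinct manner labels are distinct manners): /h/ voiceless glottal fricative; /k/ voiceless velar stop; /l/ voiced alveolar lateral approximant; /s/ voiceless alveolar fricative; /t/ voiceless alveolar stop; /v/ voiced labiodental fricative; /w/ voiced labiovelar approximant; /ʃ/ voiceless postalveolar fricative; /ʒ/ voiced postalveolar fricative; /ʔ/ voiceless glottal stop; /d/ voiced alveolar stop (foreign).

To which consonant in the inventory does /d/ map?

/t/ is closest: same manner (stop), place distance 0 (alveolar→alveolar), voicing differs (+1); total 1. Next closest is /k/ at distance 4.

t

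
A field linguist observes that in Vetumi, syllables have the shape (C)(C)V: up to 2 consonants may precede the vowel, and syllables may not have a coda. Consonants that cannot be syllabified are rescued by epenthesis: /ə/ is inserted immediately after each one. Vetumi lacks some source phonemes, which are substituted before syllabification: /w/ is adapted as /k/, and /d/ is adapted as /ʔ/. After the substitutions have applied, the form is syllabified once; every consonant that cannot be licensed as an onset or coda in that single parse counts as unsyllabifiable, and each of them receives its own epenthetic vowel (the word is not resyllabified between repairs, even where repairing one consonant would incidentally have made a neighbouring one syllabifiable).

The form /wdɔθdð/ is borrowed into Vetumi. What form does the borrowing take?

kʔɔθəʔəðə

Substitution: /w/ → /k/, /d/ → /ʔ/, giving /kʔɔθʔð/.
The consonants /θ/, /ʔ/, /ð/ cannot be parsed into a legal (C)(C)V syllable (no codas are permitted; onsets may contain at most 2 consonants).
Each unlicensed consonant becomes the onset of a new syllable: /θ/ → /θə/, /ʔ/ → /ʔə/, /ð/ → /ðə/.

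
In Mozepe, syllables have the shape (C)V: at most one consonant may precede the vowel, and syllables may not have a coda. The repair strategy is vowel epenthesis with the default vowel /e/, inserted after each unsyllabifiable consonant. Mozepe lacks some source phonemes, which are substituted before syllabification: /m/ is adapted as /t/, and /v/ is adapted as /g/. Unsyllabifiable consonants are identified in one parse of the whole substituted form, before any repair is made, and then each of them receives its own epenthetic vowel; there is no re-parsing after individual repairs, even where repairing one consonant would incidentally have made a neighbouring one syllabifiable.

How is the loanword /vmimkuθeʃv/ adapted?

Substitution: /v/ → /g/, /m/ → /t/, giving /gtitkuθeʃg/.
Under (C)V, the unsyllabifiable consonants are /g/, /t/, /ʃ/, /g/ (no codas are permitted; onsets are limited to one consonant).
Inserting the epenthetic vowel yields /g/ → /ge/, /t/ → /te/, /ʃ/ → /ʃe/, /g/ → /ge/.

getitekuθeʃege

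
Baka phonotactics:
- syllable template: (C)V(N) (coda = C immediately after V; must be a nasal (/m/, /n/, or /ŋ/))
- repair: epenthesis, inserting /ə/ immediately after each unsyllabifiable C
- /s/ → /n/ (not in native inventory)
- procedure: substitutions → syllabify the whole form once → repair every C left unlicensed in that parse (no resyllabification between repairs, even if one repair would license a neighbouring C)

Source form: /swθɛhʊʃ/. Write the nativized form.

nəwəθɛhʊʃə

Substitution: /s/ → /n/, giving /nwθɛhʊʃ/.
The consonants /n/, /w/, /ʃ/ cannot be parsed into a legal (C)V(N) syllable (only a nasal (/m/, /n/, or /ŋ/) is licensed in coda position; onsets are limited to one consonant).
Inserting the epenthetic vowel yields /n/ → /nə/, /w/ → /wə/, /ʃ/ → /ʃə/.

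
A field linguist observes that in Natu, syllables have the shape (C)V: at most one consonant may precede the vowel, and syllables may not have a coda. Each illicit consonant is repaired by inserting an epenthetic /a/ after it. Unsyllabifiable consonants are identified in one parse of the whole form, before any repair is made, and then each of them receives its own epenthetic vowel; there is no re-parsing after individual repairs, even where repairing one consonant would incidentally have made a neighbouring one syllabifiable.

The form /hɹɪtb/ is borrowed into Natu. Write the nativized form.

haɹɪtaba

The consonants /h/, /t/, /b/ cannot be parsed into a legal (C)V syllable (no codas are permitted; onsets are limited to one consonant).
Each unlicensed consonant becomes the onset of a new syllable: /h/ → /ha/, /t/ → /ta/, /b/ → /ba/.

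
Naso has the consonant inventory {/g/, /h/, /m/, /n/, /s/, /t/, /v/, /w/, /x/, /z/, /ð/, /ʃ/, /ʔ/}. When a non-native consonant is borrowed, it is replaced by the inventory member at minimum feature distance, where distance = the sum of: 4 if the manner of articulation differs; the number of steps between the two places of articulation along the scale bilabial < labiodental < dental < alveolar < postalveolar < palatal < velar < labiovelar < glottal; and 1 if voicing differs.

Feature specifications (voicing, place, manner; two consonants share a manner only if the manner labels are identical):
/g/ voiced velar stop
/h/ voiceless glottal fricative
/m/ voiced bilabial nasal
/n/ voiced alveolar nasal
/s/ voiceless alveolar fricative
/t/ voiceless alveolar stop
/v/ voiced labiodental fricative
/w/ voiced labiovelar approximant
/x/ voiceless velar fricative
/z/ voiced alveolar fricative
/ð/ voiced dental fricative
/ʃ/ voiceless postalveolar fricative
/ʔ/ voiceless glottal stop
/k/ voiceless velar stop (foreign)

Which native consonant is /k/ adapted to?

/g/ is closest: same manner (stop), place distance 0 (velar→velar), voicing differs (+1); total 1. Next closest is /ʔ/ at distance 2.

g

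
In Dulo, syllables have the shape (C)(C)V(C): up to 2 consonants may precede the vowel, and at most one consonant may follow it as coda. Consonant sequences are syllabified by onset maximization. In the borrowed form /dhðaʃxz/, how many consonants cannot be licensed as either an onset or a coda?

Under (C)(C)V(C), the unsyllabifiable consonants are /d/, /x/, /z/ (at most one coda consonant is licensed; onsets may contain at most 2 consonants).

3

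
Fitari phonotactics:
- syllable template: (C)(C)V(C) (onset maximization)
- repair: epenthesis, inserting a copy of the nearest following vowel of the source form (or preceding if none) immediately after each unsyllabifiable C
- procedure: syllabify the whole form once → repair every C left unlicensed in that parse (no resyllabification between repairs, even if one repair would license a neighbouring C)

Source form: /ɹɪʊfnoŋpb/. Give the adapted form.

ɹɪʊfnoŋpobo

Under (C)(C)V(C), the unsyllabifiable consonants are /p/, /b/ (at most one coda consonant is licensed; onsets may contain at most 2 consonants).
Inserting the epenthetic vowel yields /p/ → /po/, /b/ → /bo/.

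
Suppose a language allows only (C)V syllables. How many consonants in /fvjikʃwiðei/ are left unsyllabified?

4

Syllabifying with onset maximization leaves /f/, /v/, /k/, /ʃ/ stranded (no codas are permitted; onsets are limited to one consonant).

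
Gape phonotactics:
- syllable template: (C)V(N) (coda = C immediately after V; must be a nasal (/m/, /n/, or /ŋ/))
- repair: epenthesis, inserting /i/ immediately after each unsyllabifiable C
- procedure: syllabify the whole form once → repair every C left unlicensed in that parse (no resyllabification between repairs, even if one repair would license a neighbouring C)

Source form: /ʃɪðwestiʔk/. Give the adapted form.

The consonants /ð/, /s/, /ʔ/, /k/ cannot be parsed into a legal (C)V(N) syllable (only a nasal (/m/, /n/, or /ŋ/) is licensed in coda position; onsets are limited to one consonant).
Each unlicensed consonant becomes the onset of a new syllable: /ð/ → /ði/, /s/ → /si/, /ʔ/ → /ʔi/, /k/ → /ki/.

ʃɪðiwesitiʔiki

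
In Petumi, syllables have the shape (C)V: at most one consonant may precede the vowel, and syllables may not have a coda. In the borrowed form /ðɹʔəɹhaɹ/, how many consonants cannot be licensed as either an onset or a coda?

4

The consonants /ð/, /ɹ/, /ɹ/, /ɹ/ cannot be parsed into a legal (C)V syllable (no codas are permitted; onsets are limited to one consonant).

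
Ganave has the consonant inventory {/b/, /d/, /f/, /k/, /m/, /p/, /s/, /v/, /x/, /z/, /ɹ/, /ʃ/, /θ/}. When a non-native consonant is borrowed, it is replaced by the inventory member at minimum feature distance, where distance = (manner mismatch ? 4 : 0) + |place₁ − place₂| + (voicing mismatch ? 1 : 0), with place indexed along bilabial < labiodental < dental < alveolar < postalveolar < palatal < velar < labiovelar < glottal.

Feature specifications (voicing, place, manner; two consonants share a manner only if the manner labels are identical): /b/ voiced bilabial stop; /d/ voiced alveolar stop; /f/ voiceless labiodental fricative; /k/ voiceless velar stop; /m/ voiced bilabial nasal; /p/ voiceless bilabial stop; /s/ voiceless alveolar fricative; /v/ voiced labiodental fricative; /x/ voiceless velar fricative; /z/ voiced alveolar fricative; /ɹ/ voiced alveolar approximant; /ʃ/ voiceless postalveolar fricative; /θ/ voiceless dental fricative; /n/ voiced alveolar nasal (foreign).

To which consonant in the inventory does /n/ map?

m

/m/ is closest: same manner (nasal), place distance 3 (alveolar→bilabial), same voicing; total 3. Next closest is /d/ at distance 4.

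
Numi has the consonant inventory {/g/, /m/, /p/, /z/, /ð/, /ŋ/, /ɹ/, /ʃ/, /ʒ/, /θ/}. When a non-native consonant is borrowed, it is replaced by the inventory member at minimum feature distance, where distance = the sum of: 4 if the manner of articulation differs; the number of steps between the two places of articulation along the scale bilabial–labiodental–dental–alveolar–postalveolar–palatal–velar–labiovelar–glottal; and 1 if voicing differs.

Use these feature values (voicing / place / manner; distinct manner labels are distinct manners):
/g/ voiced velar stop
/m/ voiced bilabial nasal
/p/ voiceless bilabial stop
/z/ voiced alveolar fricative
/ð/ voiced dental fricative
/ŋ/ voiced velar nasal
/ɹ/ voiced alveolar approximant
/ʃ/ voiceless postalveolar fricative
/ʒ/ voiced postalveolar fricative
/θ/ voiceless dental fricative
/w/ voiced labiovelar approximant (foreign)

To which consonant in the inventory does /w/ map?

ɹ

/ɹ/ is closest: same manner (approximant), place distance 4 (labiovelar→alveolar), same voicing; total 4. Next closest is /g/ at distance 5.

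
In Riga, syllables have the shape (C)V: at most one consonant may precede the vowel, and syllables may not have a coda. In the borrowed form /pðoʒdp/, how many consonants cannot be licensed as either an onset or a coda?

The consonants /p/, /ʒ/, /d/, /p/ cannot be parsed into a legal (C)V syllable (no codas are permitted; onsets are limited to one consonant).

4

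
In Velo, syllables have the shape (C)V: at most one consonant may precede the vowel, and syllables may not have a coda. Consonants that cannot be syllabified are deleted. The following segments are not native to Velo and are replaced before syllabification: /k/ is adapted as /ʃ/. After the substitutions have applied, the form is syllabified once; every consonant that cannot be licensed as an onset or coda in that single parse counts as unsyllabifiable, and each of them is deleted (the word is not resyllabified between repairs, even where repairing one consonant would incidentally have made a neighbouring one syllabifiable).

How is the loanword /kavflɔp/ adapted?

Substitution: /k/ → /ʃ/, giving /ʃavflɔp/.
The consonants /v/, /f/, /p/ cannot be parsed into a legal (C)V syllable (no codas are permitted; onsets are limited to one consonant).
Deletion applies to /v/, /f/, /p/.

ʃalɔ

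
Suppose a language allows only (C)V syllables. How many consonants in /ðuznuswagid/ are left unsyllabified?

Syllabifying with onset maximization leaves /z/, /s/, /d/ stranded (no codas are permitted; onsets are limited to one consonant).

3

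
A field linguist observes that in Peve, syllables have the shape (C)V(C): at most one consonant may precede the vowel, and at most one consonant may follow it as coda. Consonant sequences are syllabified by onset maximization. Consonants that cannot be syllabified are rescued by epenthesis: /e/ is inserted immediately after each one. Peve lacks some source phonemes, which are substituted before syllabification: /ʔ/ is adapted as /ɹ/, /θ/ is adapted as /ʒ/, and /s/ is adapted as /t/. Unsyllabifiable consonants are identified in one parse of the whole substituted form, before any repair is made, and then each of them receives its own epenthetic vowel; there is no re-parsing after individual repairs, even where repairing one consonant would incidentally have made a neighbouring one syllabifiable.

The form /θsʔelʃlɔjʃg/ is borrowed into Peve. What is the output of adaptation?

Substitution: /θ/ → /ʒ/, /s/ → /t/, /ʔ/ → /ɹ/, giving /ʒtɹelʃlɔjʃg/.
The consonants /ʒ/, /t/, /ʃ/, /ʃ/, /g/ cannot be parsed into a legal (C)V(C) syllable (at most one coda consonant is licensed; onsets are limited to one consonant).
Inserting the epenthetic vowel yields /ʒ/ → /ʒe/, /t/ → /te/, /ʃ/ → /ʃe/, /ʃ/ → /ʃe/, /g/ → /ge/.

ʒeteɹelʃelɔjʃege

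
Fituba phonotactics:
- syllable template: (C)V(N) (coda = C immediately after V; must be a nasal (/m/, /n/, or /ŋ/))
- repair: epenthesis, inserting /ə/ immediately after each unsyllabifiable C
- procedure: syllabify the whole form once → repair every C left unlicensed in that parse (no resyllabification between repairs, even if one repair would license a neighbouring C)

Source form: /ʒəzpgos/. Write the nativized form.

ʒəzəpəgosə

Under (C)V(N), the unsyllabifiable consonants are /z/, /p/, /s/ (only a nasal (/m/, /n/, or /ŋ/) is licensed in coda position; onsets are limited to one consonant).
Each unlicensed consonant becomes the onset of a new syllable: /z/ → /zə/, /p/ → /pə/, /s/ → /sə/.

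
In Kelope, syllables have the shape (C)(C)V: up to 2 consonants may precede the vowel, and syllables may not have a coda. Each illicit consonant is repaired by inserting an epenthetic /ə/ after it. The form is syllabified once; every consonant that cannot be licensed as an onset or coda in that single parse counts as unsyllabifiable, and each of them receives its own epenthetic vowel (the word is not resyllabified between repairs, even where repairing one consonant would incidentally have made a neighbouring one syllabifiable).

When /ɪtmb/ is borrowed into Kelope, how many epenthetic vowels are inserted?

The unsyllabifiable consonants are /t/, /m/, /b/; each receives one epenthetic vowel.

3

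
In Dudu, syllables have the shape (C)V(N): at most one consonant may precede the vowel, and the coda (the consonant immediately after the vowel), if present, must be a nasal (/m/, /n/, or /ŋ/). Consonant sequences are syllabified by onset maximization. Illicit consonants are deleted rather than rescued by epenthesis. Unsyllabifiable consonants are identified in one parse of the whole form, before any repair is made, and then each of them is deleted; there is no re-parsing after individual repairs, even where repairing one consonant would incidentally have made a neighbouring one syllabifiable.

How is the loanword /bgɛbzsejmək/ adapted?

Syllabifying with onset maximization leaves /b/, /b/, /z/, /j/, /k/ stranded (only a nasal (/m/, /n/, or /ŋ/) is licensed in coda position; onsets are limited to one consonant).
Deletion applies to /b/, /b/, /z/, /j/, /k/.

gɛsemə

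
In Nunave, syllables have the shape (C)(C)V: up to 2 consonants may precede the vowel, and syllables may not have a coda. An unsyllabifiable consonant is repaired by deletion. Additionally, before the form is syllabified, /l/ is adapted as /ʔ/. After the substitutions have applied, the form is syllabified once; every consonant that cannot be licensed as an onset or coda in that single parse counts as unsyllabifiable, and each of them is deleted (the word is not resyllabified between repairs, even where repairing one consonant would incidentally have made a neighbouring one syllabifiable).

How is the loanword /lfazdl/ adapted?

Substitution: /l/ → /ʔ/, giving /ʔfazdʔ/.
Syllabifying with onset maximization leaves /z/, /d/, /ʔ/ stranded (no codas are permitted; onsets may contain at most 2 consonants).
Deletion applies to /z/, /d/, /ʔ/.

ʔfa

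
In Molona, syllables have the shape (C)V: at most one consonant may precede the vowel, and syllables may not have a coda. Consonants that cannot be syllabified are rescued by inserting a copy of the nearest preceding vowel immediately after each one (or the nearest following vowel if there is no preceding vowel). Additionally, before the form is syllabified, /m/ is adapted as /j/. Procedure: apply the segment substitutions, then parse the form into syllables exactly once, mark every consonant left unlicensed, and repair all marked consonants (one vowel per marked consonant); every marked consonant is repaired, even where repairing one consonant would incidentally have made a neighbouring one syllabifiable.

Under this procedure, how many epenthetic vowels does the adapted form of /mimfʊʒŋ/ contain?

After substitution the input is /jijfʊʒŋ/.
The unsyllabifiable consonants are /j/, /ʒ/, /ŋ/; each receives one epenthetic vowel.

3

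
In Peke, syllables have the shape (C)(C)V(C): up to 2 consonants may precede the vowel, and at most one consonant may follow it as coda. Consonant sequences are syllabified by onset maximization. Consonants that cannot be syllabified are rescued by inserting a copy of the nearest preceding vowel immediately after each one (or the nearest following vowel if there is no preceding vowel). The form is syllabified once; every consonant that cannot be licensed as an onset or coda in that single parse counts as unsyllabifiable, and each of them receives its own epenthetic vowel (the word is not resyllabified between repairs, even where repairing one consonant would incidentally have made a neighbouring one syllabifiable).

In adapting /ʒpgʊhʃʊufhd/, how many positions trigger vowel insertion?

The unsyllabifiable consonants are /ʒ/, /h/, /d/; each receives one epenthetic vowel.

3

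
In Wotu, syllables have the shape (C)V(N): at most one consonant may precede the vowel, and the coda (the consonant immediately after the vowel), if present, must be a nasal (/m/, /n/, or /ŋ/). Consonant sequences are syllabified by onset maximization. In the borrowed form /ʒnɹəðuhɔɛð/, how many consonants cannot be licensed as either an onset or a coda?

3

The consonants /ʒ/, /n/, /ð/ cannot be parsed into a legal (C)V(N) syllable (only a nasal (/m/, /n/, or /ŋ/) is licensed in coda position; onsets are limited to one consonant).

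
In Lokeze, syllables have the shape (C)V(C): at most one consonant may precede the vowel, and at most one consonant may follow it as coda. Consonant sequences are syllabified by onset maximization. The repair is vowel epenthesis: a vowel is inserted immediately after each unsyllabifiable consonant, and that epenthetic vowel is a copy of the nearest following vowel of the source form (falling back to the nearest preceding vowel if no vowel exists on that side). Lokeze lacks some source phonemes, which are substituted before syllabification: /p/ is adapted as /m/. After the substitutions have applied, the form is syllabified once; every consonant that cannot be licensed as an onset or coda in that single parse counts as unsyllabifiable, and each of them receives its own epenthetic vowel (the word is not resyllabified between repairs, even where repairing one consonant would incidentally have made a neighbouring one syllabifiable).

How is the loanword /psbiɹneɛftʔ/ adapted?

Substitution: /p/ → /m/, giving /msbiɹneɛftʔ/.
The consonants /m/, /s/, /t/, /ʔ/ cannot be parsed into a legal (C)V(C) syllable (at most one coda consonant is licensed; onsets are limited to one consonant).
Epenthesis after each stranded consonant: /m/ → /mi/, /s/ → /si/, /t/ → /tɛ/, /ʔ/ → /ʔɛ/.

misibiɹneɛftɛʔɛ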